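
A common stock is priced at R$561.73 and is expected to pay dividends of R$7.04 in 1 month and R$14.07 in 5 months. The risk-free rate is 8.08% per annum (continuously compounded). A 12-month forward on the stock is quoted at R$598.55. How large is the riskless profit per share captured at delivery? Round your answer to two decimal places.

R$11.88 per share

PV(dividends) I = 7.04·e^(−0.0808·1/12) + 14.07·e^(−0.0808·5/12) = 20.5970
Fair forward F* = (S − I)·e^(rT) = (561.73 − 20.5970)·e^0.080800 = 541.1330 × 1.084154 = 586.6715
Market R$598.55 > fair 586.6715: forward overpriced → cash-and-carry (borrow at r, buy the stock and collect the dividends, short the forward).
Profit at T = |F_mkt − F*| = |598.55 − 586.6715| = R$11.88 per share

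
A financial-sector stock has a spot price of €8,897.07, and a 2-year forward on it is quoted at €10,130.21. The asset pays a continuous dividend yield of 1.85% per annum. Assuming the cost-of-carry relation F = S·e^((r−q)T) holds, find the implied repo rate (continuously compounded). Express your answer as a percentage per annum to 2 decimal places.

From F = S·e^((r−q)T): (r − q) = ln(F/S)/T
ln(10130.21/8897.07) = ln(1.138601) = 0.129800
(r − q) = 0.129800 / (2) = 0.064900
r = ln(F/S)/T + q = 0.064900 + 0.0185 = 0.083400
r = 8.34%

8.34%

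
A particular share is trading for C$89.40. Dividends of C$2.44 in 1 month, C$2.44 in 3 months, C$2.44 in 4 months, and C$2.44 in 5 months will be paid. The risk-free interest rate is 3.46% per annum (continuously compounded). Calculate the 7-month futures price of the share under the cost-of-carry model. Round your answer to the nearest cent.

C$81.36

PV(dividends) I = 2.44·e^(−0.0346·1/12) + 2.44·e^(−0.0346·3/12) + 2.44·e^(−0.0346·4/12) + 2.44·e^(−0.0346·5/12)
I = 2.4330 + 2.4190 + 2.4120 + 2.4051 = 9.6691
F = (S − I)·e^(rT) = (89.40 − 9.6691) · e^(0.0346·7/12)
= 79.7309 · e^0.020183 = 79.7309 × 1.020388 = C$81.36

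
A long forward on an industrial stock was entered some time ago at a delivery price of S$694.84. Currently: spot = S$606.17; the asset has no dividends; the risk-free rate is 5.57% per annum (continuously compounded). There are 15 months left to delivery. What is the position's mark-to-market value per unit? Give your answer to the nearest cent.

Current fair forward for the remaining 15 months: F = S·e^(r·T), r = 0.0557
F = 606.17 · e^(0.0557 × 15/12) = 606.17 × 1.072106 = 649.8785
Value of long forward = (F − K)·e^(−rT) = (649.8785 − 694.84) · e^(−0.0557·15/12)
= -44.9615 × 0.932744 = -41.94

-S$41.94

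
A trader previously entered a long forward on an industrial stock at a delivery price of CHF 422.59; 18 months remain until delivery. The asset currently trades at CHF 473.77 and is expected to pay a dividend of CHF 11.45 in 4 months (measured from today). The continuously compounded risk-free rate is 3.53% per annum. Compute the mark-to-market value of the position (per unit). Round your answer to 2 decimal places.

CHF 61.66

PV(remaining dividends) I = 11.45·e^(−0.0353·4/12) = 11.3161
Current forward F = (S − I)·e^(rT) = (473.77 − 11.3161)·e^(0.0353·18/12) = 462.4539 × 1.054377 = 487.6008
Value (long) = (F − K)·e^(−rT) = (487.6008 − 422.59) × 0.948427 = 61.6580
Value = CHF 61.66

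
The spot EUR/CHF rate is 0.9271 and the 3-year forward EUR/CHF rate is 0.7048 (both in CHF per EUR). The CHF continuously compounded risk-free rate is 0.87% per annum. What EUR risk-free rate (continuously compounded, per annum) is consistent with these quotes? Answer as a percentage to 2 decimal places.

10.01%

F = S·e^((r_CHF − r_EUR)T) ⇒ r_EUR = r_CHF − ln(F/S)/T
ln(0.7048/0.9271) = -0.274147; /(3) = -0.091382
r_EUR = 0.0087 + 0.091382 = 0.100082
r_EUR = 10.01%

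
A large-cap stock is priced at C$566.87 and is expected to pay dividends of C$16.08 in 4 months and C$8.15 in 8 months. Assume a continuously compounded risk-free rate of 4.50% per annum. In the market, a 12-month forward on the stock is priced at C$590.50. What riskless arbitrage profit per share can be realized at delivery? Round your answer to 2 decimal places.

PV(dividends) I = 16.08·e^(−0.0450·4/12) + 8.15·e^(−0.0450·8/12) = 23.7497
Fair forward F* = (S − I)·e^(rT) = (566.87 − 23.7497)·e^0.045000 = 543.1203 × 1.046028 = 568.1190
Market C$590.50 > fair 568.1190: forward overpriced → cash-and-carry (borrow at r, buy the stock and collect the dividends, short the forward).
Profit at T = |F_mkt − F*| = |590.50 − 568.1190| = C$22.38 per share

C$22.38 per share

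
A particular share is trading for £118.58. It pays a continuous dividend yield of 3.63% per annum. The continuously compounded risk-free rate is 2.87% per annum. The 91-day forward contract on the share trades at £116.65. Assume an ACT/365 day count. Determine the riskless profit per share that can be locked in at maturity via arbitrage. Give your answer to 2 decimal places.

£1.71 per share

Fair forward: F* = S·e^(carry·T), with carry = (r − q) = 0.0287 − 0.0363 = -0.0076
F* = 118.58 · e^(-0.0076 × 91/365) = 118.58 · e^-0.001895 = 118.58 × 0.998107 = £118.3555
Market £116.65 < fair £118.3555: forward underpriced → reverse cash-and-carry (short spot, go long the forward).
At maturity, profit = |F_mkt − F*| = |116.65 − 118.3555| = £1.71 per share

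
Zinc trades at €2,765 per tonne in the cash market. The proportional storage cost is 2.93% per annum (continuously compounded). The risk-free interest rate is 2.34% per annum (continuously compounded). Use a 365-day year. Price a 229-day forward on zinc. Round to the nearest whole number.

Net carry = r + u − y = 0.0234 + 0.0293 − 0.0000 = 0.0527
F = S·e^((r+u−y)T) = 2765 · e^(0.0527 × 229/365) = 2765 · e^0.033064
= 2765 × 1.033617 = €2,858 per tonne

€2,858 per tonne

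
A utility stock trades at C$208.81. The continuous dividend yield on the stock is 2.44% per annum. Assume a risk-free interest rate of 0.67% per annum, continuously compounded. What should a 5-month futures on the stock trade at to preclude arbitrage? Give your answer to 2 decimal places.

F = S·e^((r − q)T) = 208.81 · e^((0.0067 − 0.0244) × 5/12)
= 208.81 · e^-0.007375 = 208.81 × 0.992652
F = C$207.28

C$207.28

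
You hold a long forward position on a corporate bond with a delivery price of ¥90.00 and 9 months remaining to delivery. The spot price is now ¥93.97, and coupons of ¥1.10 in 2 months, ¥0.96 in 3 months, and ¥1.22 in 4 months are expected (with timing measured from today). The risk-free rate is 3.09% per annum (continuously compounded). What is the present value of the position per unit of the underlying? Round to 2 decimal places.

¥2.78

PV(remaining coupons) I = 1.10·e^(−0.0309·2/12) + 0.96·e^(−0.0309·3/12) + 1.22·e^(−0.0309·4/12) = 3.2545
Current forward F = (S − I)·e^(rT) = (93.97 − 3.2545)·e^(0.0309·9/12) = 90.7155 × 1.023446 = 92.8424
Value (long) = (F − K)·e^(−rT) = (92.8424 − 90.00) × 0.977091 = 2.7773
Value = ¥2.78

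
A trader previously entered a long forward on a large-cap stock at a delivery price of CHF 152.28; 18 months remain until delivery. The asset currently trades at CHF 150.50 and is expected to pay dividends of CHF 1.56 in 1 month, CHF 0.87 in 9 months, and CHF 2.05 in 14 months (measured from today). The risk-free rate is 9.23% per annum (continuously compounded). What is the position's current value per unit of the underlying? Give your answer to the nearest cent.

CHF 13.71

PV(remaining dividends) I = 1.56·e^(−0.0923·1/12) + 0.87·e^(−0.0923·9/12) + 2.05·e^(−0.0923·14/12) = 4.2006
Current forward F = (S − I)·e^(rT) = (150.50 − 4.2006)·e^(0.0923·18/12) = 146.2994 × 1.148492 = 168.0237
Value (long) = (F − K)·e^(−rT) = (168.0237 − 152.28) × 0.870707 = 13.7081
Value = CHF 13.71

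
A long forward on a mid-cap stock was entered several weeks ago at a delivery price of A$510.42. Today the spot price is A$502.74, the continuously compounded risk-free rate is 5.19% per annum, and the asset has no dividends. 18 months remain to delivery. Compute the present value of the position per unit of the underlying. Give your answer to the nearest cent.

Current fair forward for the remaining 18 months: F = S·e^(r·T), r = 0.0519
F = 502.74 · e^(0.0519 × 18/12) = 502.74 × 1.080961 = 543.4423
Value of long forward = (F − K)·e^(−rT) = (543.4423 − 510.42) · e^(−0.0519·18/12)
= 33.0223 × 0.925103 = 30.55

A$30.55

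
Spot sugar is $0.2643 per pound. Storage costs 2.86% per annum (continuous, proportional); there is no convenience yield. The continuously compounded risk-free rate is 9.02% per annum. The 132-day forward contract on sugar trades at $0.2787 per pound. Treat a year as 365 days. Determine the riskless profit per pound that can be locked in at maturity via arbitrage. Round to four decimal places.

Fair forward: F* = S·e^(carry·T), with carry = (r + u) = 0.0902 + 0.0286 = 0.1188
F* = 0.2643 · e^(0.1188 × 132/365) = 0.2643 · e^0.042963 = 0.2643 × 1.043899 = $0.2759
Market $0.2787 > fair $0.2759: forward overpriced → cash-and-carry (buy spot, short the forward).
At maturity, profit = |F_mkt − F*| = |0.2787 − 0.2759| = $0.0028 per pound

$0.0028 per pound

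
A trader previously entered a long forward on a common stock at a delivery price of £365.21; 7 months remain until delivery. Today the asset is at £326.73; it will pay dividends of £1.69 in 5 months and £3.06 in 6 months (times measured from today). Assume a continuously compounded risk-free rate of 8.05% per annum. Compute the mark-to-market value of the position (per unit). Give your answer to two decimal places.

PV(remaining dividends) I = 1.69·e^(−0.0805·5/12) + 3.06·e^(−0.0805·6/12) = 4.5735
Current forward F = (S − I)·e^(rT) = (326.73 − 4.5735)·e^(0.0805·7/12) = 322.1565 × 1.048078 = 337.6451
Value (long) = (F − K)·e^(−rT) = (337.6451 − 365.21) × 0.954127 = -26.3004
Value = -£26.30

-£26.30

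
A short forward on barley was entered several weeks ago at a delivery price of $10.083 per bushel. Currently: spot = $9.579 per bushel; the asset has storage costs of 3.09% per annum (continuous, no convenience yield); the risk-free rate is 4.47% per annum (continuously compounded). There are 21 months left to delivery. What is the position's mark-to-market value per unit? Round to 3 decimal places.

Current fair forward for the remaining 21 months: F = S·e^((r + u)·T), (r + u) = 0.0447 + 0.0309 = 0.0756
F = 9.579 · e^(0.0756 × 21/12) = 9.579 × 1.141451 = 10.9340
Value of long forward = (F − K)·e^(−rT) = (10.9340 − 10.083) · e^(−0.0447·21/12)
= 0.8510 × 0.924756 = 0.787
Short position value = −(long value) = -$0.787

-$0.787 per bushel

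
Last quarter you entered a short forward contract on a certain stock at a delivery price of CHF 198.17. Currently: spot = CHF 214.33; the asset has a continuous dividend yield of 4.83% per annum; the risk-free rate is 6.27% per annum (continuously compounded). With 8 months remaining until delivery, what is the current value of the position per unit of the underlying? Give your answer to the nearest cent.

Current fair forward for the remaining 8 months: F = S·e^((r − q)·T), (r − q) = 0.0627 − 0.0483 = 0.0144
F = 214.33 · e^(0.0144 × 8/12) = 214.33 × 1.009646 = 216.3974
Value of long forward = (F − K)·e^(−rT) = (216.3974 − 198.17) · e^(−0.0627·8/12)
= 18.2274 × 0.959062 = 17.48
Short position value = −(long value) = -CHF 17.48

-CHF 17.48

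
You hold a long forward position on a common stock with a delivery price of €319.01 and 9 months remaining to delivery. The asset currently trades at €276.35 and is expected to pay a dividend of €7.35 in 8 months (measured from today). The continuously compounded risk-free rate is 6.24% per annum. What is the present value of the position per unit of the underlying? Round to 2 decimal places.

PV(remaining dividends) I = 7.35·e^(−0.0624·8/12) = 7.0505
Current forward F = (S − I)·e^(rT) = (276.35 − 7.0505)·e^(0.0624·9/12) = 269.2995 × 1.047912 = 282.2022
Value (long) = (F − K)·e^(−rT) = (282.2022 − 319.01) × 0.954278 = -35.1249
Value = -€35.12

-€35.12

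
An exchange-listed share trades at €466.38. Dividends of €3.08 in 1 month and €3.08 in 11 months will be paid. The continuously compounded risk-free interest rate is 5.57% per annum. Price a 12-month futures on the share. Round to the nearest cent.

€486.76

PV(dividends) I = 3.08·e^(−0.0557·1/12) + 3.08·e^(−0.0557·11/12)
I = 3.0657 + 2.9267 = 5.9924
F = (S − I)·e^(rT) = (466.38 − 5.9924) · e^(0.0557·12/12)
= 460.3876 · e^0.055700 = 460.3876 × 1.057280 = €486.76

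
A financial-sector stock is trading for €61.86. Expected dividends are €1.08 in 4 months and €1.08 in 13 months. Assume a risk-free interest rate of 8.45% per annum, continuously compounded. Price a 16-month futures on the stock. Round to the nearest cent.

PV(dividends) I = 1.08·e^(−0.0845·4/12) + 1.08·e^(−0.0845·13/12)
I = 1.0500 + 0.9855 = 2.0355
F = (S − I)·e^(rT) = (61.86 − 2.0355) · e^(0.0845·16/12)
= 59.8245 · e^0.112667 = 59.8245 × 1.119259 = €66.96

€66.96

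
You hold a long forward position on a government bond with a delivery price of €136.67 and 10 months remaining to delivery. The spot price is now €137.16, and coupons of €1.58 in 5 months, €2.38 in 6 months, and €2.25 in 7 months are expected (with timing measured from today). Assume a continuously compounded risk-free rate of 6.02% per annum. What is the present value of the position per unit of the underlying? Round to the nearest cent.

PV(remaining coupons) I = 1.58·e^(−0.0602·5/12) + 2.38·e^(−0.0602·6/12) + 2.25·e^(−0.0602·7/12) = 6.0226
Current forward F = (S − I)·e^(rT) = (137.16 − 6.0226)·e^(0.0602·10/12) = 131.1374 × 1.051446 = 137.8839
Value (long) = (F − K)·e^(−rT) = (137.8839 − 136.67) × 0.951071 = 1.1545
Value = €1.15

€1.15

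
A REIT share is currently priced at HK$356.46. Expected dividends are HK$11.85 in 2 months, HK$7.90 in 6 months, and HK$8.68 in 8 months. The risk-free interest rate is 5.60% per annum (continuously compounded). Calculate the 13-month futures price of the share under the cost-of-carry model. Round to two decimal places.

PV(dividends) I = 11.85·e^(−0.0560·2/12) + 7.90·e^(−0.0560·6/12) + 8.68·e^(−0.0560·8/12)
I = 11.7399 + 7.6819 + 8.3619 = 27.7837
F = (S − I)·e^(rT) = (356.46 − 27.7837) · e^(0.0560·13/12)
= 328.6763 · e^0.060667 = 328.6763 × 1.062545 = HK$349.23

HK$349.23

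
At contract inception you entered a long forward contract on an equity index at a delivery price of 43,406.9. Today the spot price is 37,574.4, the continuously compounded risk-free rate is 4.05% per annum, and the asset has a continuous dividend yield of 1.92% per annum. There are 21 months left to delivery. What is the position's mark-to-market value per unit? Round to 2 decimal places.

-4104.05

Current fair forward for the remaining 21 months: F = S·e^((r − q)·T), (r − q) = 0.0405 − 0.0192 = 0.0213
F = 37574.4 · e^(0.0213 × 21/12) = 37574.4 × 1.03797843 = 39001.4167
Value of long forward = (F − K)·e^(−rT) = (39001.4167 − 43406.9) · e^(−0.0405·21/12)
= -4405.4833 × 0.93157833 = -4104.05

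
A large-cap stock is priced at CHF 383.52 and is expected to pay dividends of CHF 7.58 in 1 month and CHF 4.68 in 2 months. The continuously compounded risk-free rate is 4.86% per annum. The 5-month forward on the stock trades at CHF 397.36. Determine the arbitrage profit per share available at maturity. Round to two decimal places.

PV(dividends) I = 7.58·e^(−0.0486·1/12) + 4.68·e^(−0.0486·2/12) = 12.1916
Fair forward F* = (S − I)·e^(rT) = (383.52 − 12.1916)·e^0.020250 = 371.3284 × 1.020456 = 378.9243
Market CHF 397.36 > fair 378.9243: forward overpriced → cash-and-carry (borrow at r, buy the stock and collect the dividends, short the forward).
Profit at T = |F_mkt − F*| = |397.36 − 378.9243| = CHF 18.44 per share

CHF 18.44 per share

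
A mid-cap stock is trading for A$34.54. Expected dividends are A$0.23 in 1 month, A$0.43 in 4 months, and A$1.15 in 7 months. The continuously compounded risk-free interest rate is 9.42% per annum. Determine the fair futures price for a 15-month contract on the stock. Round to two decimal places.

PV(dividends) I = 0.23·e^(−0.0942·1/12) + 0.43·e^(−0.0942·4/12) + 1.15·e^(−0.0942·7/12)
I = 0.2282 + 0.4167 + 1.0885 = 1.7334
F = (S − I)·e^(rT) = (34.54 − 1.7334) · e^(0.0942·15/12)
= 32.8066 · e^0.117750 = 32.8066 × 1.124963 = A$36.91

A$36.91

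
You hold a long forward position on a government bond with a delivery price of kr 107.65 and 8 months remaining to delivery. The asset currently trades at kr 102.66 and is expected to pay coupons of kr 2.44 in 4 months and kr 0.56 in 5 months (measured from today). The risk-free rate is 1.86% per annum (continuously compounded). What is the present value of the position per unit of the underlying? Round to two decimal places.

-kr 6.64

PV(remaining coupons) I = 2.44·e^(−0.0186·4/12) + 0.56·e^(−0.0186·5/12) = 2.9806
Current forward F = (S − I)·e^(rT) = (102.66 − 2.9806)·e^(0.0186·8/12) = 99.6794 × 1.012477 = 100.9231
Value (long) = (F − K)·e^(−rT) = (100.9231 − 107.65) × 0.987677 = -6.6440
Value = -kr 6.64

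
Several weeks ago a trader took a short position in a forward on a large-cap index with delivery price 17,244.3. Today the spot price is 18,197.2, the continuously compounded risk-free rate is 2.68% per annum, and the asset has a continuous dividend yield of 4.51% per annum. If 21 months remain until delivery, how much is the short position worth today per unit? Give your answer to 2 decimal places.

-361.99

Current fair forward for the remaining 21 months: F = S·e^((r − q)·T), (r − q) = 0.0268 − 0.0451 = -0.0183
F = 18197.2 · e^(-0.0183 × 21/12) = 18197.2 × 0.96848237 = 17623.6674
Value of long forward = (F − K)·e^(−rT) = (17623.6674 − 17244.3) · e^(−0.0268·21/12)
= 379.3674 × 0.95418281 = 361.99
Short position value = −(long value) = -361.99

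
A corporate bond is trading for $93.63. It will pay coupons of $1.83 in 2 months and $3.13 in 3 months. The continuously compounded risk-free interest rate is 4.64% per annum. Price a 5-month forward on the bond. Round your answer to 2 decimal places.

$90.45

PV(coupons) I = 1.83·e^(−0.0464·2/12) + 3.13·e^(−0.0464·3/12)
I = 1.8159 + 3.0939 = 4.9098
F = (S − I)·e^(rT) = (93.63 − 4.9098) · e^(0.0464·5/12)
= 88.7202 · e^0.019333 = 88.7202 × 1.019521 = $90.45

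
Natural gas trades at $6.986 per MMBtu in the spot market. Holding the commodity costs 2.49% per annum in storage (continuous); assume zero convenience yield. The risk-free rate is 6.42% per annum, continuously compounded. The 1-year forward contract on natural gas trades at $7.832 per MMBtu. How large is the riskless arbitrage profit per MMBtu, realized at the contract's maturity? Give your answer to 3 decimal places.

Fair forward: F* = S·e^(carry·T), with carry = (r + u) = 0.0642 + 0.0249 = 0.0891
F* = 6.986 · e^(0.0891 × 1) = 6.986 · e^0.089100 = 6.986 × 1.093190 = $7.6370
Market $7.832 > fair $7.6370: forward overpriced → cash-and-carry (buy spot, short the forward).
At maturity, profit = |F_mkt − F*| = |7.832 − 7.6370| = $0.195 per MMBtu

$0.195 per MMBtu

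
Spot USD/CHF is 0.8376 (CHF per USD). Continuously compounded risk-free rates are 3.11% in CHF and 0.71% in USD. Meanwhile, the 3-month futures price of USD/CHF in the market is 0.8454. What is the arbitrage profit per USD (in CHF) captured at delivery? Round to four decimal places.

Fair futures: F* = S·e^(carry·T), with carry = (r_CHF − r_USD) = 0.0311 − 0.0071 = 0.0240
F* = 0.8376 · e^(0.0240 × 3/12) = 0.8376 · e^0.006000 = 0.8376 × 1.006018 = 0.8426
Market 0.8454 > fair 0.8426: forward overpriced → cash-and-carry (buy spot, short the forward).
At maturity, profit = |F_mkt − F*| = |0.8454 − 0.8426| = 0.0028 per USD (in CHF)

0.0028 per USD (in CHF)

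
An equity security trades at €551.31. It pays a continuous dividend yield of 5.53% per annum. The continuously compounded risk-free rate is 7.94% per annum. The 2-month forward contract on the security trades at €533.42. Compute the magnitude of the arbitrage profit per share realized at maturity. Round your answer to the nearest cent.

€20.11 per share

Fair forward: F* = S·e^(carry·T), with carry = (r − q) = 0.0794 − 0.0553 = 0.0241
F* = 551.31 · e^(0.0241 × 2/12) = 551.31 · e^0.004017 = 551.31 × 1.004025 = €553.5290
Market €533.42 < fair €553.5290: forward underpriced → reverse cash-and-carry (short spot, go long the forward).
At maturity, profit = |F_mkt − F*| = |533.42 − 553.5290| = €20.11 per share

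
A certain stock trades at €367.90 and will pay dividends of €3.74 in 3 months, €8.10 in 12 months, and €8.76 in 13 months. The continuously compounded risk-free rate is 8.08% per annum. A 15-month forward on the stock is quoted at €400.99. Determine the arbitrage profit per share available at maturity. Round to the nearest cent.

€15.19 per share

PV(dividends) I = 3.74·e^(−0.0808·3/12) + 8.10·e^(−0.0808·12/12) + 8.76·e^(−0.0808·13/12) = 19.1623
Fair forward F* = (S − I)·e^(rT) = (367.90 − 19.1623)·e^0.101000 = 348.7377 × 1.106277 = 385.8005
Market €400.99 > fair 385.8005: forward overpriced → cash-and-carry (borrow at r, buy the stock and collect the dividends, short the forward).
Profit at T = |F_mkt − F*| = |400.99 − 385.8005| = €15.19 per share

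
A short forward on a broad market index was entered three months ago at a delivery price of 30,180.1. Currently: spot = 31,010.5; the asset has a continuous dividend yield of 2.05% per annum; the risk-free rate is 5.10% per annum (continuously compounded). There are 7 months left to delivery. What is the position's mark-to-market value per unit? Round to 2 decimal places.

-1346.41

Current fair forward for the remaining 7 months: F = S·e^((r − q)·T), (r − q) = 0.0510 − 0.0205 = 0.0305
F = 31010.5 · e^(0.0305 × 7/12) = 31010.5 × 1.01795088 = 31567.1658
Value of long forward = (F − K)·e^(−rT) = (31567.1658 − 30180.1) · e^(−0.0510·7/12)
= 1387.0658 × 0.97068818 = 1346.41
Short position value = −(long value) = -1346.41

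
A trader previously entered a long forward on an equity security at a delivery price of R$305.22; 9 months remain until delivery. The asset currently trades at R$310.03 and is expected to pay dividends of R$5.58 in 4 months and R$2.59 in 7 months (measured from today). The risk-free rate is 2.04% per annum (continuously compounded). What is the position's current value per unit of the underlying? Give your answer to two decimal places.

PV(remaining dividends) I = 5.58·e^(−0.0204·4/12) + 2.59·e^(−0.0204·7/12) = 8.1015
Current forward F = (S − I)·e^(rT) = (310.03 − 8.1015)·e^(0.0204·9/12) = 301.9285 × 1.015418 = 306.5836
Value (long) = (F − K)·e^(−rT) = (306.5836 − 305.22) × 0.984816 = 1.3429
Value = R$1.34

R$1.34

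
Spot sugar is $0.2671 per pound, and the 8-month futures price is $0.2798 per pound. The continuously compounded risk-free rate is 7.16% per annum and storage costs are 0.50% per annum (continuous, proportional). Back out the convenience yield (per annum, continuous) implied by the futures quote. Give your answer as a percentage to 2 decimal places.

F = S·e^((r+u−y)T) ⇒ (r+u−y) = ln(F/S)/T
ln(0.2798/0.2671) = 0.046452; /T ⇒ 0.069678
y = r + u − ln(F/S)/T = 0.0716 + 0.0050 − 0.069678 = 0.006922
y = 0.69%

0.69%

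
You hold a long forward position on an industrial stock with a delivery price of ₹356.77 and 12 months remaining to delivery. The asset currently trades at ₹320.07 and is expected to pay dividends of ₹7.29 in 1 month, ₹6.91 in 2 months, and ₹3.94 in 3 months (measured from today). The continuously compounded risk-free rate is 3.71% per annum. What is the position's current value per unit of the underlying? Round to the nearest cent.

-₹41.74

PV(remaining dividends) I = 7.29·e^(−0.0371·1/12) + 6.91·e^(−0.0371·2/12) + 3.94·e^(−0.0371·3/12) = 18.0385
Current forward F = (S − I)·e^(rT) = (320.07 − 18.0385)·e^(0.0371·12/12) = 302.0315 × 1.037797 = 313.4474
Value (long) = (F − K)·e^(−rT) = (313.4474 − 356.77) × 0.963580 = -41.7448
Value = -₹41.74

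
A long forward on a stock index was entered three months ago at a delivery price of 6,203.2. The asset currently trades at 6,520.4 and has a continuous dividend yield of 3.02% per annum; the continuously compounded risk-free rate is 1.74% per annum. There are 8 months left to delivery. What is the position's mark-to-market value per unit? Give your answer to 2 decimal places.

258.78

Current fair forward for the remaining 8 months: F = S·e^((r − q)·T), (r − q) = 0.0174 − 0.0302 = -0.0128
F = 6520.4 · e^(-0.0128 × 8/12) = 6520.4 × 0.99150297 = 6464.9960
Value of long forward = (F − K)·e^(−rT) = (6464.9960 − 6203.2) · e^(−0.0174·8/12)
= 261.7960 × 0.98846702 = 258.78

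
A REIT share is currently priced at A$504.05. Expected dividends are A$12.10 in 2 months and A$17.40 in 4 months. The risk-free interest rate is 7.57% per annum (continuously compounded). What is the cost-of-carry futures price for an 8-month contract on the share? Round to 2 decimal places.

PV(dividends) I = 12.10·e^(−0.0757·2/12) + 17.40·e^(−0.0757·4/12)
I = 11.9483 + 16.9664 = 28.9147
F = (S − I)·e^(rT) = (504.05 − 28.9147) · e^(0.0757·8/12)
= 475.1353 · e^0.050467 = 475.1353 × 1.051762 = A$499.73

A$499.73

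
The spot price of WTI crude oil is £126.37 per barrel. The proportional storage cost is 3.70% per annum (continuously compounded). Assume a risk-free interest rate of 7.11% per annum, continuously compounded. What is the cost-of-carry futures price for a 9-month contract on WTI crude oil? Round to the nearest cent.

£137.04 per barrel

Net carry = r + u − y = 0.0711 + 0.0370 − 0.0000 = 0.1081
F = S·e^((r+u−y)T) = 126.37 · e^(0.1081 × 9/12) = 126.37 · e^0.081075
= 126.37 × 1.084452 = £137.04 per barrel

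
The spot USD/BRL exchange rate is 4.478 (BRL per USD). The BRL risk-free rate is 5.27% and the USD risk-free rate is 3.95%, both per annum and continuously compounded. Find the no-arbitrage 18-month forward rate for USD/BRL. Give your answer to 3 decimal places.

F = S·e^((r_BRL − r_USD)T) = 4.478 · e^((0.0527 − 0.0395) × 18/12)
= 4.478 · e^0.019800 = 4.478 × 1.019997
F = 4.568 BRL per USD

4.568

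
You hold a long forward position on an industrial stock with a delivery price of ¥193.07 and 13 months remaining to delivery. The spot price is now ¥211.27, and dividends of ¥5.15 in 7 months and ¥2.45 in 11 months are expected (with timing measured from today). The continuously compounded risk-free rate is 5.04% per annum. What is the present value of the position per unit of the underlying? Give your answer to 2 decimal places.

¥21.12

PV(remaining dividends) I = 5.15·e^(−0.0504·7/12) + 2.45·e^(−0.0504·11/12) = 7.3402
Current forward F = (S − I)·e^(rT) = (211.27 − 7.3402)·e^(0.0504·13/12) = 203.9298 × 1.056118 = 215.3739
Value (long) = (F − K)·e^(−rT) = (215.3739 − 193.07) × 0.946864 = 21.1188
Value = ¥21.12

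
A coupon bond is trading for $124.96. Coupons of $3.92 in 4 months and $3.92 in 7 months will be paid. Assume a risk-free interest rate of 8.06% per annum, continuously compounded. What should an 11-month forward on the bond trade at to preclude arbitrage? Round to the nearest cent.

$126.41

PV(coupons) I = 3.92·e^(−0.0806·4/12) + 3.92·e^(−0.0806·7/12)
I = 3.8161 + 3.7400 = 7.5561
F = (S − I)·e^(rT) = (124.96 − 7.5561) · e^(0.0806·11/12)
= 117.4039 · e^0.073883 = 117.4039 × 1.076681 = $126.41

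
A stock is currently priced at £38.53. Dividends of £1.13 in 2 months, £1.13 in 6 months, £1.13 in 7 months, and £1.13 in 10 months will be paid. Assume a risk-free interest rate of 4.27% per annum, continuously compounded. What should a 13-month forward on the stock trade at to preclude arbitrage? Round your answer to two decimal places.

PV(dividends) I = 1.13·e^(−0.0427·2/12) + 1.13·e^(−0.0427·6/12) + 1.13·e^(−0.0427·7/12) + 1.13·e^(−0.0427·10/12)
I = 1.1220 + 1.1061 + 1.1022 + 1.0905 = 4.4208
F = (S − I)·e^(rT) = (38.53 − 4.4208) · e^(0.0427·13/12)
= 34.1092 · e^0.046258 = 34.1092 × 1.047345 = £35.72

£35.72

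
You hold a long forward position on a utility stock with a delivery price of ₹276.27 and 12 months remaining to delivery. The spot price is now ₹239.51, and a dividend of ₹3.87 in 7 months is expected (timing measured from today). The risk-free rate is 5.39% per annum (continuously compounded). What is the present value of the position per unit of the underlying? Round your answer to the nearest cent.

PV(remaining dividends) I = 3.87·e^(−0.0539·7/12) = 3.7502
Current forward F = (S − I)·e^(rT) = (239.51 − 3.7502)·e^(0.0539·12/12) = 235.7598 × 1.055379 = 248.8159
Value (long) = (F − K)·e^(−rT) = (248.8159 − 276.27) × 0.947527 = -26.0135
Value = -₹26.01

-₹26.01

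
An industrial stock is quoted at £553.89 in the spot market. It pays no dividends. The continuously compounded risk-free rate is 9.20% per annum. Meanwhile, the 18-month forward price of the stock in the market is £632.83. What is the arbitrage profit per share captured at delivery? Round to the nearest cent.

£3.02 per share

Fair forward: F* = S·e^(carry·T), with carry = r = 0.0920
F* = 553.89 · e^(0.0920 × 18/12) = 553.89 · e^0.138000 = 553.89 × 1.147976 = £635.8524
Market £632.83 < fair £635.8524: forward underpriced → reverse cash-and-carry (short spot, go long the forward).
At maturity, profit = |F_mkt − F*| = |632.83 − 635.8524| = £3.02 per share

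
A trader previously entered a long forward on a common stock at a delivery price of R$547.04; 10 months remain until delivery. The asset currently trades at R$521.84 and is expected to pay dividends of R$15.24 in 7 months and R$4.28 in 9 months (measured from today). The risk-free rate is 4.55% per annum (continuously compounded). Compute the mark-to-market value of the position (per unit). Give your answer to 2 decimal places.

PV(remaining dividends) I = 15.24·e^(−0.0455·7/12) + 4.28·e^(−0.0455·9/12) = 18.9772
Current forward F = (S − I)·e^(rT) = (521.84 − 18.9772)·e^(0.0455·10/12) = 502.8628 × 1.038645 = 522.2959
Value (long) = (F − K)·e^(−rT) = (522.2959 − 547.04) × 0.962793 = -23.8234
Value = -R$23.82

-R$23.82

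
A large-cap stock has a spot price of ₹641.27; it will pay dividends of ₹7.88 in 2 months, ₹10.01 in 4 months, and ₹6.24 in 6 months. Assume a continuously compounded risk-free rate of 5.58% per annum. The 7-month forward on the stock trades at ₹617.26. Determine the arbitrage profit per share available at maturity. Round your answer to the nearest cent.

₹20.74 per share

PV(dividends) I = 7.88·e^(−0.0558·2/12) + 10.01·e^(−0.0558·4/12) + 6.24·e^(−0.0558·6/12) = 23.7009
Fair forward F* = (S − I)·e^(rT) = (641.27 − 23.7009)·e^0.032550 = 617.5691 × 1.033086 = 638.0020
Market ₹617.26 < fair 638.0020: forward underpriced → reverse cash-and-carry (short the stock, invest proceeds at r, pay the dividends, go long the forward).
Profit at T = |F_mkt − F*| = |617.26 − 638.0020| = ₹20.74 per share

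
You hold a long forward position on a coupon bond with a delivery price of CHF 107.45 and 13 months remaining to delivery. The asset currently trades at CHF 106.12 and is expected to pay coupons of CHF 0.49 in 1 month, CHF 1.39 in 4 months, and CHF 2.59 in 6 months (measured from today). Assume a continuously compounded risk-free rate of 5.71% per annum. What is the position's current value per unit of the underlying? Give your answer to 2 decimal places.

CHF 0.75

PV(remaining coupons) I = 0.49·e^(−0.0571·1/12) + 1.39·e^(−0.0571·4/12) + 2.59·e^(−0.0571·6/12) = 4.3686
Current forward F = (S − I)·e^(rT) = (106.12 − 4.3686)·e^(0.0571·13/12) = 101.7514 × 1.063812 = 108.2444
Value (long) = (F − K)·e^(−rT) = (108.2444 − 107.45) × 0.940016 = 0.7467
Value = CHF 0.75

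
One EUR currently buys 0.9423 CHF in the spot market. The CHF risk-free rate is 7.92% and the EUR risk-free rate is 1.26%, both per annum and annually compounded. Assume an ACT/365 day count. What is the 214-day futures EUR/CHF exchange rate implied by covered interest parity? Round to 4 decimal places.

By covered interest parity, F = S · (1+r_CHF)^T / (1+r_EUR)^T
= 0.9423 × 1.045701 / 1.007368 = 0.9423 × 1.038053
F = 0.9782 CHF per EUR

0.9782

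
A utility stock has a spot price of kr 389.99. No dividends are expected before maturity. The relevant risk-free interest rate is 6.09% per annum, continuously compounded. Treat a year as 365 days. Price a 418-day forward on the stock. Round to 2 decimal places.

F = S·e^(rT) = 389.99 · e^(0.0609 × 418/365)
= 389.99 · e^0.069743 = 389.99 × 1.072233
F = kr 418.16

kr 418.16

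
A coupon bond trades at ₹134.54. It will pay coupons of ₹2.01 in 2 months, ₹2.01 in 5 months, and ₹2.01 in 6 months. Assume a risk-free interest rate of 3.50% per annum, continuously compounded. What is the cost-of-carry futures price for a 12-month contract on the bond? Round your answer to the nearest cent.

₹133.17

PV(coupons) I = 2.01·e^(−0.0350·2/12) + 2.01·e^(−0.0350·5/12) + 2.01·e^(−0.0350·6/12)
I = 1.9983 + 1.9809 + 1.9751 = 5.9543
F = (S − I)·e^(rT) = (134.54 − 5.9543) · e^(0.0350·12/12)
= 128.5857 · e^0.035000 = 128.5857 × 1.035620 = ₹133.17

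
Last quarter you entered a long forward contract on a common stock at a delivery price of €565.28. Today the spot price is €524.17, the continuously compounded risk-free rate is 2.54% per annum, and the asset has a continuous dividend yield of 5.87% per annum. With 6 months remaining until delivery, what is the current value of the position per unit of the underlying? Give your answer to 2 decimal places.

Current fair forward for the remaining 6 months: F = S·e^((r − q)·T), (r − q) = 0.0254 − 0.0587 = -0.0333
F = 524.17 · e^(-0.0333 × 6/12) = 524.17 × 0.983488 = 515.5149
Value of long forward = (F − K)·e^(−rT) = (515.5149 − 565.28) · e^(−0.0254·6/12)
= -49.7651 × 0.987380 = -49.14

-€49.14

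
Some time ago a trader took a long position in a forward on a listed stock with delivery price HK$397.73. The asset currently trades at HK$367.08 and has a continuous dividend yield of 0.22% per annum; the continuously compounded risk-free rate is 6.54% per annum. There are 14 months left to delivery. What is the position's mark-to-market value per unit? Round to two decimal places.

-HK$2.37

Current fair forward for the remaining 14 months: F = S·e^((r − q)·T), (r − q) = 0.0654 − 0.0022 = 0.0632
F = 367.08 · e^(0.0632 × 14/12) = 367.08 × 1.076520 = 395.1690
Value of long forward = (F − K)·e^(−rT) = (395.1690 − 397.73) · e^(−0.0654·14/12)
= -2.5610 × 0.926538 = -2.37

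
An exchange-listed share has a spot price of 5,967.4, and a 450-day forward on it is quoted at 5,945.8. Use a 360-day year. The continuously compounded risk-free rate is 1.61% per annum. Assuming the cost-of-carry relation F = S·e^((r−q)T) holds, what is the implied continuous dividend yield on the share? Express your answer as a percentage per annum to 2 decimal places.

1.90%

From F = S·e^((r−q)T): (r − q) = ln(F/S)/T
ln(5945.8/5967.4) = ln(0.996380) = -0.003627
(r − q) = -0.003627 / (450/360) = -0.002902
q = r − ln(F/S)/T = 0.0161 + 0.002902 = 0.019002
q = 1.90%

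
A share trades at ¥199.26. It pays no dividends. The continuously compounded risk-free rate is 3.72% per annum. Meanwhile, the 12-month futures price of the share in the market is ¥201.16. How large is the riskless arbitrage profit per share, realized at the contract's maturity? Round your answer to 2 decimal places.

¥5.65 per share

Fair futures: F* = S·e^(carry·T), with carry = r = 0.0372
F* = 199.26 · e^(0.0372 × 12/12) = 199.26 · e^0.037200 = 199.26 × 1.037901 = ¥206.8122
Market ¥201.16 < fair ¥206.8122: forward underpriced → reverse cash-and-carry (short spot, go long the forward).
At maturity, profit = |F_mkt − F*| = |201.16 − 206.8122| = ¥5.65 per share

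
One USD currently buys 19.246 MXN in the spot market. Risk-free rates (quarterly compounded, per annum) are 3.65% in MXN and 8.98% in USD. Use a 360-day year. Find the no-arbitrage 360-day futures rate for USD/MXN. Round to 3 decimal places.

By covered interest parity, F = S · (1+r_MXN/4)^(4T) / (1+r_USD/4)^(4T)
= 19.246 × 1.037003 / 1.092870 = 19.246 × 0.948880
F = 18.262 MXN per USD

18.262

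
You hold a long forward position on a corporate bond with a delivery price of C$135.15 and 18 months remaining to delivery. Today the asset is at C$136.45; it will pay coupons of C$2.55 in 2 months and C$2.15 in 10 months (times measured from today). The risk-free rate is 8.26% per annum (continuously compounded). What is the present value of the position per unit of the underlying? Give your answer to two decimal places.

C$12.53

PV(remaining coupons) I = 2.55·e^(−0.0826·2/12) + 2.15·e^(−0.0826·10/12) = 4.5221
Current forward F = (S − I)·e^(rT) = (136.45 − 4.5221)·e^(0.0826·18/12) = 131.9279 × 1.131903 = 149.3296
Value (long) = (F − K)·e^(−rT) = (149.3296 − 135.15) × 0.883468 = 12.5272
Value = C$12.53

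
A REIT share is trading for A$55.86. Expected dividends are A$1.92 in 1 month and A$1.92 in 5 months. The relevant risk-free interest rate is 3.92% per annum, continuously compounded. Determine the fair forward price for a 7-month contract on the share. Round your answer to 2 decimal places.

A$53.26

PV(dividends) I = 1.92·e^(−0.0392·1/12) + 1.92·e^(−0.0392·5/12)
I = 1.9137 + 1.8889 = 3.8026
F = (S − I)·e^(rT) = (55.86 − 3.8026) · e^(0.0392·7/12)
= 52.0574 · e^0.022867 = 52.0574 × 1.023130 = A$53.26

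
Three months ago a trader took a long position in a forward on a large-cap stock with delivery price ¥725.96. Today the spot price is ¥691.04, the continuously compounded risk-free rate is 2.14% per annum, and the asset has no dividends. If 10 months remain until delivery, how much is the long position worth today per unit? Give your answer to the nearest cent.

Current fair forward for the remaining 10 months: F = S·e^(r·T), r = 0.0214
F = 691.04 · e^(0.0214 × 10/12) = 691.04 × 1.017993 = 703.4739
Value of long forward = (F − K)·e^(−rT) = (703.4739 − 725.96) · e^(−0.0214·10/12)
= -22.4861 × 0.982325 = -22.09

-¥22.09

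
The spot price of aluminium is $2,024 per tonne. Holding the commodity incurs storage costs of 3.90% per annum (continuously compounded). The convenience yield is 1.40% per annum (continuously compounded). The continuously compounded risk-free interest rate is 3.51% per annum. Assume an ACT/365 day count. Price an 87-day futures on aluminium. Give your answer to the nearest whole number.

$2,053 per tonne

Net carry = r + u − y = 0.0351 + 0.0390 − 0.0140 = 0.0601
F = S·e^((r+u−y)T) = 2024 · e^(0.0601 × 87/365) = 2024 · e^0.014325
= 2024 × 1.014428 = $2,053 per tonne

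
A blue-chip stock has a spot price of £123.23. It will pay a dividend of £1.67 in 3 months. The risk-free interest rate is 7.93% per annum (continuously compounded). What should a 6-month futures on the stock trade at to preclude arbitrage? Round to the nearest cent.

PV(dividends) I = 1.67·e^(−0.0793·3/12)
I = 1.6372
F = (S − I)·e^(rT) = (123.23 − 1.6372) · e^(0.0793·6/12)
= 121.5928 · e^0.039650 = 121.5928 × 1.040447 = £126.51

£126.51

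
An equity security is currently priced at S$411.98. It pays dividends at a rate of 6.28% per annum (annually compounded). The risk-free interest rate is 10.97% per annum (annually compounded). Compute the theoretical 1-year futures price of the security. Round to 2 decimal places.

F = S · (1+r)^T / (1+q)^T
= 411.98 × 1.109700 / 1.062800 = 411.98 × 1.044129
F = S$430.16

S$430.16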